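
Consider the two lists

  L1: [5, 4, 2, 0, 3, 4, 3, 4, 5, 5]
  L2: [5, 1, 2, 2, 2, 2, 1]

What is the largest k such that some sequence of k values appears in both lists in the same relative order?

2

One common subsequence of length 2: 5 (L1 #1, L2 #1), 2 (L1 #3, L2 #6). dp[10][7] = 2 confirms this is the maximum.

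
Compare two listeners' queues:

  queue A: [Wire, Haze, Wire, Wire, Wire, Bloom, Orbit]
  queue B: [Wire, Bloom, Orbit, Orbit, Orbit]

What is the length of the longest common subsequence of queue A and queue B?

Pick Wire (queue A #5, queue B #1); then Bloom (queue A #6, queue B #2); then Orbit (queue A #7, queue B #5); all 3 songs appear in both, in order. The LCS DP gives dp[7][5] = 3, so this is optimal.

3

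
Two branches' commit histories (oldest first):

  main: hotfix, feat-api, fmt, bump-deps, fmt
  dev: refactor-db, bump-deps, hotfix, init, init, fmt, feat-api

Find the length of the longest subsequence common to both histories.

2

Match hotfix at main[1]=dev[3], then feat-api at main[2]=dev[7] — 2 commits in the same relative order in both. dp[5][7] = 2 confirms this is the maximum.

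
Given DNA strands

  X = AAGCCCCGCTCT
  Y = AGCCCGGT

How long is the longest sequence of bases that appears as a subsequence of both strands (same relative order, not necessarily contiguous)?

Let dp[i][j] be the LCS length of the first i bases of X and the first j bases of Y. dp[i][j] = dp[i-1][j-1]+1 when the i-th and j-th bases match, else max(dp[i-1][j], dp[i][j-1]).
    ·  A  G  C  C  C  G  G  T
 ·  0  0  0  0  0  0  0  0  0
 A  0  1  1  1  1  1  1  1  1
 A  0  1  1  1  1  1  1  1  1
 G  0  1  2  2  2  2  2  2  2
 C  0  1  2  3  3  3  3  3  3
 C  0  1  2  3  4  4  4  4  4
 C  0  1  2  3  4  5  5  5  5
 C  0  1  2  3  4  5  5  5  5
 G  0  1  2  3  4  5  6  6  6
 C  0  1  2  3  4  5  6  6  6
 T  0  1  2  3  4  5  6  6  7
 C  0  1  2  3  4  5  6  6  7
 T  0  1  2  3  4  5  6  6  7
dp[12][8] = 7. One LCS (by backtracking along matches): AGCCCGT.

7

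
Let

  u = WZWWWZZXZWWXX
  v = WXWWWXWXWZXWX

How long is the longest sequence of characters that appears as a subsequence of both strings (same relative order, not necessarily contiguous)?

9

Taking W [1,1] → W [3,3] → W [4,4] → W [5,5] → X [8,6] → W [10,7] → W [11,9] → X [12,11] → X [13,13] gives a common subsequence of length 9. dp[13][13] = 9 confirms this is the maximum.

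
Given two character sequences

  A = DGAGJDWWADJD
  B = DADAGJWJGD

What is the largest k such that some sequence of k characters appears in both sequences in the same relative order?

Let dp[i][j] be the LCS length of the first i characters of A and the first j characters of B. dp[i][j] = dp[i-1][j-1]+1 when the i-th and j-th characters match, else max(dp[i-1][j], dp[i][j-1]).
    ·  D  A  D  A  G  J  W  J  G  D
 ·  0  0  0  0  0  0  0  0  0  0  0
 D  0  1  1  1  1  1  1  1  1  1  1
 G  0  1  1  1  1  2  2  2  2  2  2
 A  0  1  2  2  2  2  2  2  2  2  2
 G  0  1  2  2  2  3  3  3  3  3  3
 J  0  1  2  2  2  3  4  4  4  4  4
 D  0  1  2  3  3  3  4  4  4  4  5
 W  0  1  2  3  3  3  4  5  5  5  5
 W  0  1  2  3  3  3  4  5  5  5  5
 A  0  1  2  3  4  4  4  5  5  5  5
 D  0  1  2  3  4  4  4  5  5  5  6
 J  0  1  2  3  4  4  5  5  6  6  6
 D  0  1  2  3  4  4  5  5  6  6  7
dp[12][10] = 7. One LCS (by backtracking along matches): DAGJWJD.

7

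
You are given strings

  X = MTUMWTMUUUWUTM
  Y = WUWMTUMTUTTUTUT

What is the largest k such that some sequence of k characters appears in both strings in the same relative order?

Match M [1,4], then T [2,5], then U [3,6], then M [4,7], then T [6,8], then U [8,9], then U [9,12], then U [12,14], then T [13,15] — 9 characters in the same relative order in both. dp[14][15] = 9 confirms this is the maximum.

9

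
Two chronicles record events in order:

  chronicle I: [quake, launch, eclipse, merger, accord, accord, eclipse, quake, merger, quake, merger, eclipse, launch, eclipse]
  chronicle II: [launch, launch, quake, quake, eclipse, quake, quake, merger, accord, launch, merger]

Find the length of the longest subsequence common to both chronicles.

6

One common subsequence of length 6: quake at chronicle I[1]=chronicle II[4] → eclipse at chronicle I[7]=chronicle II[5] → quake at chronicle I[8]=chronicle II[6] → quake at chronicle I[10]=chronicle II[7] → merger at chronicle I[11]=chronicle II[8] → launch at chronicle I[13]=chronicle II[10]. dp[14][11] = 6 confirms this is the maximum.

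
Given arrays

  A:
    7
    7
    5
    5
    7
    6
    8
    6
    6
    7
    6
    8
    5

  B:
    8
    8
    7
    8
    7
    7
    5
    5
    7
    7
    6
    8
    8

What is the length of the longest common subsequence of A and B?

Pick 7 (A #1, B #5) → 7 (A #2, B #6) → 5 (A #3, B #7) → 5 (A #4, B #8) → 7 (A #5, B #10) → 6 (A #6, B #11) → 8 (A #7, B #12) → 8 (A #12, B #13); all 8 values appear in both, in order, and the DP table's final entry dp[13][13] is also 8, so no common subsequence is longer.

8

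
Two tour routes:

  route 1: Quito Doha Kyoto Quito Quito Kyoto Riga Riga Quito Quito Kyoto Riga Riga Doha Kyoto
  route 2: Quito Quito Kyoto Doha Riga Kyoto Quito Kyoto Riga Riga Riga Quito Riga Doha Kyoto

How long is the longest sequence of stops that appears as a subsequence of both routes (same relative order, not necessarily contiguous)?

11

Match Quito at route 1[1]=route 2[2]; then Doha at route 1[2]=route 2[4]; then Kyoto at route 1[3]=route 2[6]; then Quito at route 1[5]=route 2[7]; then Kyoto at route 1[6]=route 2[8]; then Riga at route 1[7]=route 2[10]; then Riga at route 1[8]=route 2[11]; then Quito at route 1[10]=route 2[12]; then Riga at route 1[13]=route 2[13]; then Doha at route 1[14]=route 2[14]; then Kyoto at route 1[15]=route 2[15] — 11 stops in the same relative order in both. The LCS DP gives dp[15][15] = 11, so this is optimal.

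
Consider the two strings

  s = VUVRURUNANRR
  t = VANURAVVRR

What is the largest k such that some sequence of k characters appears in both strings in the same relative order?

6

One common subsequence of length 6: V at s[1]=t[1]; then U at s[5]=t[4]; then R at s[6]=t[5]; then A at s[9]=t[6]; then R at s[11]=t[9]; then R at s[12]=t[10]. Since dp[12][10] = 6, nothing longer is possible.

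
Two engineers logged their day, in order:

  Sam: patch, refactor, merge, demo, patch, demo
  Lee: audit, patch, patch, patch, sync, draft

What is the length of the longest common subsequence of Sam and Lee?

Pick patch (Sam #1, Lee #3) → patch (Sam #5, Lee #4); all 2 tasks appear in both, in order, and the DP table's final entry dp[6][6] is also 2, so no common subsequence is longer.

2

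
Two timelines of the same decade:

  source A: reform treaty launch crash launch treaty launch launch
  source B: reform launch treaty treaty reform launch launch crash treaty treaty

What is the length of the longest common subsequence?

5

Taking reform (source A #1, source B #1), treaty (source A #2, source B #4), launch (source A #3, source B #7), crash (source A #4, source B #8), treaty (source A #6, source B #10) gives a common subsequence of length 5. dp[8][10] = 5 confirms this is the maximum.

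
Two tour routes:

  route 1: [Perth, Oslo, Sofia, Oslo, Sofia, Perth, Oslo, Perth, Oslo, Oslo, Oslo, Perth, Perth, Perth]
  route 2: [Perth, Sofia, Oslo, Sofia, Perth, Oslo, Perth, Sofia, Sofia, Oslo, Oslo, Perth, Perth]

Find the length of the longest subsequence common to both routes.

Taking Perth (route 1 #1, route 2 #1); then Sofia (route 1 #3, route 2 #2); then Oslo (route 1 #4, route 2 #3); then Sofia (route 1 #5, route 2 #4); then Perth (route 1 #6, route 2 #5); then Oslo (route 1 #7, route 2 #6); then Perth (route 1 #8, route 2 #7); then Oslo (route 1 #10, route 2 #10); then Oslo (route 1 #11, route 2 #11); then Perth (route 1 #13, route 2 #12); then Perth (route 1 #14, route 2 #13) gives a common subsequence of length 11. The LCS DP gives dp[14][13] = 11, so this is optimal.

11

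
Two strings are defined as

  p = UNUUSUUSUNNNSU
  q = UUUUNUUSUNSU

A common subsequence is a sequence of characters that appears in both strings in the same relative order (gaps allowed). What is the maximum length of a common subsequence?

Taking U at p[1]=q[2], then U at p[3]=q[3], then U at p[4]=q[4], then U at p[6]=q[6], then U at p[7]=q[7], then S at p[8]=q[8], then U at p[9]=q[9], then N at p[12]=q[10], then S at p[13]=q[11], then U at p[14]=q[12] gives a common subsequence of length 10. Since dp[14][12] = 10, nothing longer is possible.

10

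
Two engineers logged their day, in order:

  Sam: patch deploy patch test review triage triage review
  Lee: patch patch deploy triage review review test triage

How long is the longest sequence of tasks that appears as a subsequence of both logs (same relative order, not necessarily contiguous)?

4

Match patch (Sam #1, Lee #2); then deploy (Sam #2, Lee #3); then test (Sam #4, Lee #7); then triage (Sam #7, Lee #8) — 4 tasks in the same relative order in both. Since dp[8][8] = 4, nothing longer is possible.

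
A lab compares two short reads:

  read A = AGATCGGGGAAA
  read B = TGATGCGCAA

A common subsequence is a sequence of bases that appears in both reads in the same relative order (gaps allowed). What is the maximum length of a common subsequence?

7

Let dp[i][j] be the LCS length of the first i bases of read A and the first j bases of read B. dp[i][j] = dp[i-1][j-1]+1 when the i-th and j-th bases match, else max(dp[i-1][j], dp[i][j-1]).
    ·  T  G  A  T  G  C  G  C  A  A
 ·  0  0  0  0  0  0  0  0  0  0  0
 A  0  0  0  1  1  1  1  1  1  1  1
 G  0  0  1  1  1  2  2  2  2  2  2
 A  0  0  1  2  2  2  2  2  2  3  3
 T  0  1  1  2  3  3  3  3  3  3  3
 C  0  1  1  2  3  3  4  4  4  4  4
 G  0  1  2  2  3  4  4  5  5  5  5
 G  0  1  2  2  3  4  4  5  5  5  5
 G  0  1  2  2  3  4  4  5  5  5  5
 G  0  1  2  2  3  4  4  5  5  5  5
 A  0  1  2  3  3  4  4  5  5  6  6
 A  0  1  2  3  3  4  4  5  5  6  7
 A  0  1  2  3  3  4  4  5  5  6  7
dp[12][10] = 7. One LCS (by backtracking along matches): GATCGAA.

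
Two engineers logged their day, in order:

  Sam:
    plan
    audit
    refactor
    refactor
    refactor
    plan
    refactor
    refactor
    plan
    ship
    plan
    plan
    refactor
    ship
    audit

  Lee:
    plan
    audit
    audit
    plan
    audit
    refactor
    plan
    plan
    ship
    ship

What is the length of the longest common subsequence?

7

Pick plan [1,4], then audit [2,5], then refactor [5,6], then plan [6,7], then plan [9,8], then ship [10,9], then ship [14,10]; all 7 tasks appear in both, in order, and the DP table's final entry dp[15][10] is also 7, so no common subsequence is longer.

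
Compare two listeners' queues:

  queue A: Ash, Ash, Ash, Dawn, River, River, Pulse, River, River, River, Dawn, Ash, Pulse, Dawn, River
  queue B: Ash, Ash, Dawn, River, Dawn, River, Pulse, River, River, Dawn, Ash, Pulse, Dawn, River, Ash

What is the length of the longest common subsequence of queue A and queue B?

13

One common subsequence of length 13: Ash at queue A[2]=queue B[1], Ash at queue A[3]=queue B[2], Dawn at queue A[4]=queue B[3], River at queue A[5]=queue B[4], River at queue A[6]=queue B[6], Pulse at queue A[7]=queue B[7], River at queue A[9]=queue B[8], River at queue A[10]=queue B[9], Dawn at queue A[11]=queue B[10], Ash at queue A[12]=queue B[11], Pulse at queue A[13]=queue B[12], Dawn at queue A[14]=queue B[13], River at queue A[15]=queue B[14]. The LCS DP gives dp[15][15] = 13, so this is optimal.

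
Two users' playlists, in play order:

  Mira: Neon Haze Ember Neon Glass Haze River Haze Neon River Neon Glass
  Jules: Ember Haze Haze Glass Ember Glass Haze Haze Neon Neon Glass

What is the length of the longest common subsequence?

8

Taking Haze at Mira[2]=Jules[3] → Ember at Mira[3]=Jules[5] → Glass at Mira[5]=Jules[6] → Haze at Mira[6]=Jules[7] → Haze at Mira[8]=Jules[8] → Neon at Mira[9]=Jules[9] → Neon at Mira[11]=Jules[10] → Glass at Mira[12]=Jules[11] gives a common subsequence of length 8. The LCS DP gives dp[12][11] = 8, so this is optimal.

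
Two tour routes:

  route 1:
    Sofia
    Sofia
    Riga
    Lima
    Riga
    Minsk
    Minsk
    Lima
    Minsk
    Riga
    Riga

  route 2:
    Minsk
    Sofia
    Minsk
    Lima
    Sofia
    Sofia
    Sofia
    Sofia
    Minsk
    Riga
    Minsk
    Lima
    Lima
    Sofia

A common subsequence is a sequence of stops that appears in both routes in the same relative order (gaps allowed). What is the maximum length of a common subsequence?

Match Sofia (route 1 #1, route 2 #7); then Sofia (route 1 #2, route 2 #8); then Riga (route 1 #3, route 2 #10); then Lima (route 1 #4, route 2 #12); then Lima (route 1 #8, route 2 #13) — 5 stops in the same relative order in both. The LCS DP gives dp[11][14] = 5, so this is optimal.

5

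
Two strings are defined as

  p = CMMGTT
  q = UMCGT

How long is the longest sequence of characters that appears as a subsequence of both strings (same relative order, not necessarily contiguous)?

Let dp[i][j] be the LCS length of the first i characters of p and the first j characters of q. dp[i][j] = dp[i-1][j-1]+1 when the i-th and j-th characters match, else max(dp[i-1][j], dp[i][j-1]).
    ·  U  M  C  G  T
 ·  0  0  0  0  0  0
 C  0  0  0  1  1  1
 M  0  0  1  1  1  1
 M  0  0  1  1  1  1
 G  0  0  1  1  2  2
 T  0  0  1  1  2  3
 T  0  0  1  1  2  3
dp[6][5] = 3. One LCS (by backtracking along matches): CGT.

3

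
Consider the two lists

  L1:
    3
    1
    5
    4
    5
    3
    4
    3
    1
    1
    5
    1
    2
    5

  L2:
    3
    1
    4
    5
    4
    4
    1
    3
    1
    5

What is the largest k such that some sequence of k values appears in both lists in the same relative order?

Let dp[i][j] be the LCS length of the first i values of L1 and the first j values of L2. dp[i][j] = dp[i-1][j-1]+1 when the i-th and j-th values match, else max(dp[i-1][j], dp[i][j-1]).
    ·  3  1  4  5  4  4  1  3  1  5
 ·  0  0  0  0  0  0  0  0  0  0  0
 3  0  1  1  1  1  1  1  1  1  1  1
 1  0  1  2  2  2  2  2  2  2  2  2
 5  0  1  2  2  3  3  3  3  3  3  3
 4  0  1  2  3  3  4  4  4  4  4  4
 5  0  1  2  3  4  4  4  4  4  4  5
 3  0  1  2  3  4  4  4  4  5  5  5
 4  0  1  2  3  4  5  5  5  5  5  5
 3  0  1  2  3  4  5  5  5  6  6  6
 1  0  1  2  3  4  5  5  6  6  7  7
 1  0  1  2  3  4  5  5  6  6  7  7
 5  0  1  2  3  4  5  5  6  6  7  8
 1  0  1  2  3  4  5  5  6  6  7  8
 2  0  1  2  3  4  5  5  6  6  7  8
 5  0  1  2  3  4  5  5  6  6  7  8
dp[14][10] = 8. One LCS (by backtracking along matches): 3, 1, 5, 4, 4, 3, 1, 5.

8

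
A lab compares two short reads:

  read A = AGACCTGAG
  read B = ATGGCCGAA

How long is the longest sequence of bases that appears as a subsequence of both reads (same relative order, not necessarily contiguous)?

6

Let dp[i][j] be the LCS length of the first i bases of read A and the first j bases of read B. dp[i][j] = dp[i-1][j-1]+1 when the i-th and j-th bases match, else max(dp[i-1][j], dp[i][j-1]).
    ·  A  T  G  G  C  C  G  A  A
 ·  0  0  0  0  0  0  0  0  0  0
 A  0  1  1  1  1  1  1  1  1  1
 G  0  1  1  2  2  2  2  2  2  2
 A  0  1  1  2  2  2  2  2  3  3
 C  0  1  1  2  2  3  3  3  3  3
 C  0  1  1  2  2  3  4  4  4  4
 T  0  1  2  2  2  3  4  4  4  4
 G  0  1  2  3  3  3  4  5  5  5
 A  0  1  2  3  3  3  4  5  6  6
 G  0  1  2  3  4  4  4  5  6  6
dp[9][9] = 6. One LCS (by backtracking along matches): AGCCGA.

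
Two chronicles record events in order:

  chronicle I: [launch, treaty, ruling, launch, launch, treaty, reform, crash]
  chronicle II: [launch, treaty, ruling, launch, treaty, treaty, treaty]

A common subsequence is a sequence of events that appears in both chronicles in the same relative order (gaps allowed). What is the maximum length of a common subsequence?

5

Pick launch at chronicle I[1]=chronicle II[1] → treaty at chronicle I[2]=chronicle II[2] → ruling at chronicle I[3]=chronicle II[3] → launch at chronicle I[4]=chronicle II[4] → treaty at chronicle I[6]=chronicle II[7]; all 5 events appear in both, in order. dp[8][7] = 5 confirms this is the maximum.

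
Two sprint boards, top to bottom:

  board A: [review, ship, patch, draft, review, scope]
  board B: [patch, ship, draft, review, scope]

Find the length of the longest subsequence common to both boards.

Match ship at board A[2]=board B[2], then draft at board A[4]=board B[3], then review at board A[5]=board B[4], then scope at board A[6]=board B[5] — 4 tasks in the same relative order in both. dp[6][5] = 4 confirms this is the maximum.

4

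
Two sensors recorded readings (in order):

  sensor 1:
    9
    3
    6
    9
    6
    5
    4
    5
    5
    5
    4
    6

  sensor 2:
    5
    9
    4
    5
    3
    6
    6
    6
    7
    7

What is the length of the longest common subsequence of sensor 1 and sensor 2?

Pick 9 [1,2] → 3 [2,5] → 6 [3,6] → 6 [5,7] → 6 [12,8]; all 5 values appear in both, in order, and the DP table's final entry dp[12][10] is also 5, so no common subsequence is longer.

5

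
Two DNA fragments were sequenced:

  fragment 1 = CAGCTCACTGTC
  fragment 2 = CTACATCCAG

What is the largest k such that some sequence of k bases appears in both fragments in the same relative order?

7

Taking C at fragment 1[1]=fragment 2[1]; then A at fragment 1[2]=fragment 2[3]; then C at fragment 1[4]=fragment 2[4]; then T at fragment 1[5]=fragment 2[6]; then C at fragment 1[6]=fragment 2[8]; then A at fragment 1[7]=fragment 2[9]; then G at fragment 1[10]=fragment 2[10] gives a common subsequence of length 7, and the DP table's final entry dp[12][10] is also 7, so no common subsequence is longer.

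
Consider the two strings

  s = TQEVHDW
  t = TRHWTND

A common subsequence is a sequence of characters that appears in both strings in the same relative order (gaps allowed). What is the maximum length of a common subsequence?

One common subsequence of length 3: T at s[1]=t[1], H at s[5]=t[3], D at s[6]=t[7]. Since dp[7][7] = 3, nothing longer is possible.

3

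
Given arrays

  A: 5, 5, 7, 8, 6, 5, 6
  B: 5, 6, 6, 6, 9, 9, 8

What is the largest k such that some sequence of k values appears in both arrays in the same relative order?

Pick 5 [1,1], then 6 [5,3], then 6 [7,4]; all 3 values appear in both, in order. Since dp[7][7] = 3, nothing longer is possible.

3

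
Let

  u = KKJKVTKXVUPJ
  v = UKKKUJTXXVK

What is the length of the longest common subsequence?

Taking K [1,3]; then K [2,4]; then J [3,6]; then T [6,7]; then X [8,9]; then V [9,10] gives a common subsequence of length 6. The LCS DP gives dp[12][11] = 6, so this is optimal.

6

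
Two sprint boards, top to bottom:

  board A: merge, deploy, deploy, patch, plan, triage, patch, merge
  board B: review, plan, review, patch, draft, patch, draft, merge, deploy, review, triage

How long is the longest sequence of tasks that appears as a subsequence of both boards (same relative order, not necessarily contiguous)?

Match merge [1,8], deploy [2,9], triage [6,11] — 3 tasks in the same relative order in both. dp[8][11] = 3 confirms this is the maximum.

3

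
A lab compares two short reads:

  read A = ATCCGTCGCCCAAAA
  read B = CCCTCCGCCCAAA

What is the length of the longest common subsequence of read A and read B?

11

Taking C (read A #3, read B #2), C (read A #4, read B #3), T (read A #6, read B #4), C (read A #7, read B #6), G (read A #8, read B #7), C (read A #9, read B #8), C (read A #10, read B #9), C (read A #11, read B #10), A (read A #13, read B #11), A (read A #14, read B #12), A (read A #15, read B #13) gives a common subsequence of length 11. Since dp[15][13] = 11, nothing longer is possible.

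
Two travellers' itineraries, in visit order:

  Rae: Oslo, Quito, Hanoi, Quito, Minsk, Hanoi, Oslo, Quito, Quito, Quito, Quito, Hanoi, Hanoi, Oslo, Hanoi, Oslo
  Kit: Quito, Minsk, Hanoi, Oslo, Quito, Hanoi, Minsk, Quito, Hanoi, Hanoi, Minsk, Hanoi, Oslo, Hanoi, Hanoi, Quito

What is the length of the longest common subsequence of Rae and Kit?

Match Quito [4,1], Minsk [5,2], Hanoi [6,3], Oslo [7,4], Quito [8,5], Quito [9,8], Hanoi [12,10], Hanoi [13,12], Oslo [14,13], Hanoi [15,15] — 10 stops in the same relative order in both. The LCS DP gives dp[16][16] = 10, so this is optimal.

10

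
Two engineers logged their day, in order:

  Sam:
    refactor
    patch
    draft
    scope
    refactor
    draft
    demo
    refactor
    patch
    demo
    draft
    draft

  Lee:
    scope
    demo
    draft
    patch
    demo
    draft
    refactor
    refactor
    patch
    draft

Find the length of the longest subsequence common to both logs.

6

Taking patch [2,4] → draft [3,6] → refactor [5,7] → refactor [8,8] → patch [9,9] → draft [12,10] gives a common subsequence of length 6. Since dp[12][10] = 6, nothing longer is possible.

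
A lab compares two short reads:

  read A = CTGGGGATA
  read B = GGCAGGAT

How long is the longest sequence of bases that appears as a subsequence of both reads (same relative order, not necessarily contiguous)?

Let dp[i][j] be the LCS length of the first i bases of read A and the first j bases of read B. dp[i][j] = dp[i-1][j-1]+1 when the i-th and j-th bases match, else max(dp[i-1][j], dp[i][j-1]).
    ·  G  G  C  A  G  G  A  T
 ·  0  0  0  0  0  0  0  0  0
 C  0  0  0  1  1  1  1  1  1
 T  0  0  0  1  1  1  1  1  2
 G  0  1  1  1  1  2  2  2  2
 G  0  1  2  2  2  2  3  3  3
 G  0  1  2  2  2  3  3  3  3
 G  0  1  2  2  2  3  4  4  4
 A  0  1  2  2  3  3  4  5  5
 T  0  1  2  2  3  3  4  5  6
 A  0  1  2  2  3  3  4  5  6
dp[9][8] = 6. One LCS (by backtracking along matches): GGGGAT.

6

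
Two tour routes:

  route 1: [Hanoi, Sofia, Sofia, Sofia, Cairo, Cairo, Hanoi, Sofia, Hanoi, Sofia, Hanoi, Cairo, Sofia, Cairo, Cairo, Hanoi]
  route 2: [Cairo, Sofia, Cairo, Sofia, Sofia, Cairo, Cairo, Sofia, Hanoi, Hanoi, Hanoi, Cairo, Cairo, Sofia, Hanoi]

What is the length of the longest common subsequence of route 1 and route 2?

11

Taking Sofia at route 1[2]=route 2[2]; then Sofia at route 1[3]=route 2[4]; then Sofia at route 1[4]=route 2[5]; then Cairo at route 1[5]=route 2[6]; then Cairo at route 1[6]=route 2[7]; then Hanoi at route 1[7]=route 2[9]; then Hanoi at route 1[9]=route 2[10]; then Hanoi at route 1[11]=route 2[11]; then Cairo at route 1[12]=route 2[13]; then Sofia at route 1[13]=route 2[14]; then Hanoi at route 1[16]=route 2[15] gives a common subsequence of length 11. dp[16][15] = 11 confirms this is the maximum.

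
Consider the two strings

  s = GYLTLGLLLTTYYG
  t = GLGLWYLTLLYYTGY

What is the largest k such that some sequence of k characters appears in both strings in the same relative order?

9

Pick G at s[1]=t[3] → Y at s[2]=t[6] → L at s[3]=t[7] → T at s[4]=t[8] → L at s[8]=t[9] → L at s[9]=t[10] → Y at s[12]=t[11] → Y at s[13]=t[12] → G at s[14]=t[14]; all 9 characters appear in both, in order. The LCS DP gives dp[14][15] = 9, so this is optimal.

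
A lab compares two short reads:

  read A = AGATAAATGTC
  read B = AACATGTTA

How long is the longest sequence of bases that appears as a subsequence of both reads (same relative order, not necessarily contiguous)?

Let dp[i][j] be the LCS length of the first i bases of read A and the first j bases of read B. dp[i][j] = dp[i-1][j-1]+1 when the i-th and j-th bases match, else max(dp[i-1][j], dp[i][j-1]).
    ·  A  A  C  A  T  G  T  T  A
 ·  0  0  0  0  0  0  0  0  0  0
 A  0  1  1  1  1  1  1  1  1  1
 G  0  1  1  1  1  1  2  2  2  2
 A  0  1  2  2  2  2  2  2  2  3
 T  0  1  2  2  2  3  3  3  3  3
 A  0  1  2  2  3  3  3  3  3  4
 A  0  1  2  2  3  3  3  3  3  4
 A  0  1  2  2  3  3  3  3  3  4
 T  0  1  2  2  3  4  4  4  4  4
 G  0  1  2  2  3  4  5  5  5  5
 T  0  1  2  2  3  4  5  6  6  6
 C  0  1  2  3  3  4  5  6  6  6
dp[11][9] = 6. One LCS (by backtracking along matches): AAATGT.

6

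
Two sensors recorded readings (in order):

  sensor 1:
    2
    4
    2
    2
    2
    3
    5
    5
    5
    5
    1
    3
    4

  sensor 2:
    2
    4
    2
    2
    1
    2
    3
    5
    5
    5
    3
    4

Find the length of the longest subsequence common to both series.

11

One common subsequence of length 11: 2 [1,1]; then 4 [2,2]; then 2 [3,3]; then 2 [4,4]; then 2 [5,6]; then 3 [6,7]; then 5 [8,8]; then 5 [9,9]; then 5 [10,10]; then 3 [12,11]; then 4 [13,12]. dp[13][12] = 11 confirms this is the maximum.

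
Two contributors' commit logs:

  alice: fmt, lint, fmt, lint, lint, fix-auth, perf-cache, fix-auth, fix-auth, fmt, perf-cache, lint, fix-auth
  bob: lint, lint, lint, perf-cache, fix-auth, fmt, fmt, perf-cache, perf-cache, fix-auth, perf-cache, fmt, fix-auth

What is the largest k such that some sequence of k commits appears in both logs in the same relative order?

8

Pick lint (alice #2, bob #1), lint (alice #4, bob #2), lint (alice #5, bob #3), fix-auth (alice #6, bob #5), perf-cache (alice #7, bob #9), fix-auth (alice #8, bob #10), fmt (alice #10, bob #12), fix-auth (alice #13, bob #13); all 8 commits appear in both, in order. The LCS DP gives dp[13][13] = 8, so this is optimal.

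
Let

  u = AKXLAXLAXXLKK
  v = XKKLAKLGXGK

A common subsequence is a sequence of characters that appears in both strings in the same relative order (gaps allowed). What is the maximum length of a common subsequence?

Let dp[i][j] be the LCS length of the first i characters of u and the first j characters of v. dp[i][j] = dp[i-1][j-1]+1 when the i-th and j-th characters match, else max(dp[i-1][j], dp[i][j-1]).
    ·  X  K  K  L  A  K  L  G  X  G  K
 ·  0  0  0  0  0  0  0  0  0  0  0  0
 A  0  0  0  0  0  1  1  1  1  1  1  1
 K  0  0  1  1  1  1  2  2  2  2  2  2
 X  0  1  1  1  1  1  2  2  2  3  3  3
 L  0  1  1  1  2  2  2  3  3  3  3  3
 A  0  1  1  1  2  3  3  3  3  3  3  3
 X  0  1  1  1  2  3  3  3  3  4  4  4
 L  0  1  1  1  2  3  3  4  4  4  4  4
 A  0  1  1  1  2  3  3  4  4  4  4  4
 X  0  1  1  1  2  3  3  4  4  5  5  5
 X  0  1  1  1  2  3  3  4  4  5  5  5
 L  0  1  1  1  2  3  3  4  4  5  5  5
 K  0  1  2  2  2  3  4  4  4  5  5  6
 K  0  1  2  3  3  3  4  4  4  5  5  6
dp[13][11] = 6. One LCS (by backtracking along matches): KLALXK.

6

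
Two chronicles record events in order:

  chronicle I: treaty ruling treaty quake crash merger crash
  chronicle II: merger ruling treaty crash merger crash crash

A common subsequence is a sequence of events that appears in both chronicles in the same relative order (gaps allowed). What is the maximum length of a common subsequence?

One common subsequence of length 5: ruling [2,2]; then treaty [3,3]; then crash [5,4]; then merger [6,5]; then crash [7,7]. dp[7][7] = 5 confirms this is the maximum.

5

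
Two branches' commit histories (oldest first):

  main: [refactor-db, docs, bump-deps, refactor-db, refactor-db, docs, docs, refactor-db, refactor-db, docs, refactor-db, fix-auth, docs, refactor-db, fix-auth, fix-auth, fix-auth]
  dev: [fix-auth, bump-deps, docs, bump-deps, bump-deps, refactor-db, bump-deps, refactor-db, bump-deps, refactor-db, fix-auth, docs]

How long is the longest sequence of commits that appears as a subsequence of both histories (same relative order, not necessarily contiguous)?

Match docs (main #2, dev #3), bump-deps (main #3, dev #5), refactor-db (main #4, dev #6), refactor-db (main #5, dev #8), refactor-db (main #11, dev #10), fix-auth (main #12, dev #11), docs (main #13, dev #12) — 7 commits in the same relative order in both. dp[17][12] = 7 confirms this is the maximum.

7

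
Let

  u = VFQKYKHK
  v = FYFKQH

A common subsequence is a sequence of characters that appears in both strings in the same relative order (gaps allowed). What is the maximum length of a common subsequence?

Let dp[i][j] be the LCS length of the first i characters of u and the first j characters of v. dp[i][j] = dp[i-1][j-1]+1 when the i-th and j-th characters match, else max(dp[i-1][j], dp[i][j-1]).
    ·  F  Y  F  K  Q  H
 ·  0  0  0  0  0  0  0
 V  0  0  0  0  0  0  0
 F  0  1  1  1  1  1  1
 Q  0  1  1  1  1  2  2
 K  0  1  1  1  2  2  2
 Y  0  1  2  2  2  2  2
 K  0  1  2  2  3  3  3
 H  0  1  2  2  3  3  4
 K  0  1  2  2  3  3  4
dp[8][6] = 4. One LCS (by backtracking along matches): FYKH.

4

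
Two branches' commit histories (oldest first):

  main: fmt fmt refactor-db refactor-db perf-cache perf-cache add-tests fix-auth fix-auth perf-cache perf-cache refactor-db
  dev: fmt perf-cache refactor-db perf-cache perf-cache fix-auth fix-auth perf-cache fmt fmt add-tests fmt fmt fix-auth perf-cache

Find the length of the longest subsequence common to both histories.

Taking fmt at main[1]=dev[1]; then refactor-db at main[4]=dev[3]; then perf-cache at main[5]=dev[4]; then perf-cache at main[6]=dev[5]; then fix-auth at main[8]=dev[6]; then fix-auth at main[9]=dev[7]; then perf-cache at main[10]=dev[8]; then perf-cache at main[11]=dev[15] gives a common subsequence of length 8. dp[12][15] = 8 confirms this is the maximum.

8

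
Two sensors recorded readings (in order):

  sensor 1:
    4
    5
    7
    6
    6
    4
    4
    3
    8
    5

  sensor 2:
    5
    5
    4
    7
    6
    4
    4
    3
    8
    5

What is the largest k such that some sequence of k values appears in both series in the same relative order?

8

Match 4 [1,3], then 7 [3,4], then 6 [5,5], then 4 [6,6], then 4 [7,7], then 3 [8,8], then 8 [9,9], then 5 [10,10] — 8 values in the same relative order in both. The LCS DP gives dp[10][10] = 8, so this is optimal.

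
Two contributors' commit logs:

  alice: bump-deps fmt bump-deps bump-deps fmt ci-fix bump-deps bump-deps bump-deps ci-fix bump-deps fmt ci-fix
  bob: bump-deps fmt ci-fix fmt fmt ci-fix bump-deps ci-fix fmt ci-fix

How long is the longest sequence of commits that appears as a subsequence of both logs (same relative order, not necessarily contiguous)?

8

Taking bump-deps (alice #1, bob #1); then fmt (alice #2, bob #4); then fmt (alice #5, bob #5); then ci-fix (alice #6, bob #6); then bump-deps (alice #9, bob #7); then ci-fix (alice #10, bob #8); then fmt (alice #12, bob #9); then ci-fix (alice #13, bob #10) gives a common subsequence of length 8, and the DP table's final entry dp[13][10] is also 8, so no common subsequence is longer.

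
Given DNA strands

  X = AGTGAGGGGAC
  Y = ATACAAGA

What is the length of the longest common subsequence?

5

Let dp[i][j] be the LCS length of the first i bases of X and the first j bases of Y. dp[i][j] = dp[i-1][j-1]+1 when the i-th and j-th bases match, else max(dp[i-1][j], dp[i][j-1]).
    ·  A  T  A  C  A  A  G  A
 ·  0  0  0  0  0  0  0  0  0
 A  0  1  1  1  1  1  1  1  1
 G  0  1  1  1  1  1  1  2  2
 T  0  1  2  2  2  2  2  2  2
 G  0  1  2  2  2  2  2  3  3
 A  0  1  2  3  3  3  3  3  4
 G  0  1  2  3  3  3  3  4  4
 G  0  1  2  3  3  3  3  4  4
 G  0  1  2  3  3  3  3  4  4
 G  0  1  2  3  3  3  3  4  4
 A  0  1  2  3  3  4  4  4  5
 C  0  1  2  3  4  4  4  4  5
dp[11][8] = 5. One LCS (by backtracking along matches): ATAGA.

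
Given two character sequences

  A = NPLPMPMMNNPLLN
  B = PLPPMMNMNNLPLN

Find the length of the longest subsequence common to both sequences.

Match P [2,1]; then L [3,2]; then P [4,4]; then M [5,5]; then M [7,6]; then M [8,8]; then N [9,9]; then N [10,10]; then P [11,12]; then L [13,13]; then N [14,14] — 11 characters in the same relative order in both. Since dp[14][14] = 11, nothing longer is possible.

11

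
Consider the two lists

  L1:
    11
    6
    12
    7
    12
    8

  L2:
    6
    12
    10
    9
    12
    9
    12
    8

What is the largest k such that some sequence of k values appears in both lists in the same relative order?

4

Let dp[i][j] be the LCS length of the first i values of L1 and the first j values of L2. dp[i][j] = dp[i-1][j-1]+1 when the i-th and j-th values match, else max(dp[i-1][j], dp[i][j-1]).
    ·  6 12 10  9 12  9 12  8
 ·  0  0  0  0  0  0  0  0  0
11  0  0  0  0  0  0  0  0  0
 6  0  1  1  1  1  1  1  1  1
12  0  1  2  2  2  2  2  2  2
 7  0  1  2  2  2  2  2  2  2
12  0  1  2  2  2  3  3  3  3
 8  0  1  2  2  2  3  3  3  4
dp[6][8] = 4. One LCS (by backtracking along matches): 6, 12, 12, 8.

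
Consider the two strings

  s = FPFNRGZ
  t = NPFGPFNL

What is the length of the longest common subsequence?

Let dp[i][j] be the LCS length of the first i characters of s and the first j characters of t. dp[i][j] = dp[i-1][j-1]+1 when the i-th and j-th characters match, else max(dp[i-1][j], dp[i][j-1]).
    ·  N  P  F  G  P  F  N  L
 ·  0  0  0  0  0  0  0  0  0
 F  0  0  0  1  1  1  1  1  1
 P  0  0  1  1  1  2  2  2  2
 F  0  0  1  2  2  2  3  3  3
 N  0  1  1  2  2  2  3  4  4
 R  0  1  1  2  2  2  3  4  4
 G  0  1  1  2  3  3  3  4  4
 Z  0  1  1  2  3  3  3  4  4
dp[7][8] = 4. One LCS (by backtracking along matches): FPFN.

4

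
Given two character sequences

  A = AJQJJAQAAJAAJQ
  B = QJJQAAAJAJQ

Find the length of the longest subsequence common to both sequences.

10

One common subsequence of length 10: Q [3,1], then J [4,2], then J [5,3], then A [6,5], then A [8,6], then A [9,7], then J [10,8], then A [12,9], then J [13,10], then Q [14,11]. dp[14][11] = 10 confirms this is the maximum.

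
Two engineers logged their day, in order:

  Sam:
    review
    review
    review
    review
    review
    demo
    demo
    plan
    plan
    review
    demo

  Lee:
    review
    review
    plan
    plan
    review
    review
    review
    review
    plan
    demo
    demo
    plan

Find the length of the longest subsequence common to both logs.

8

Match review at Sam[1]=Lee[2] → review at Sam[2]=Lee[5] → review at Sam[3]=Lee[6] → review at Sam[4]=Lee[7] → review at Sam[5]=Lee[8] → demo at Sam[6]=Lee[10] → demo at Sam[7]=Lee[11] → plan at Sam[9]=Lee[12] — 8 tasks in the same relative order in both. dp[11][12] = 8 confirms this is the maximum.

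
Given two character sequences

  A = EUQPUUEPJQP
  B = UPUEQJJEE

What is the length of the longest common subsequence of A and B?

Let dp[i][j] be the LCS length of the first i characters of A and the first j characters of B. dp[i][j] = dp[i-1][j-1]+1 when the i-th and j-th characters match, else max(dp[i-1][j], dp[i][j-1]).
    ·  U  P  U  E  Q  J  J  E  E
 ·  0  0  0  0  0  0  0  0  0  0
 E  0  0  0  0  1  1  1  1  1  1
 U  0  1  1  1  1  1  1  1  1  1
 Q  0  1  1  1  1  2  2  2  2  2
 P  0  1  2  2  2  2  2  2  2  2
 U  0  1  2  3  3  3  3  3  3  3
 U  0  1  2  3  3  3  3  3  3  3
 E  0  1  2  3  4  4  4  4  4  4
 P  0  1  2  3  4  4  4  4  4  4
 J  0  1  2  3  4  4  5  5  5  5
 Q  0  1  2  3  4  5  5  5  5  5
 P  0  1  2  3  4  5  5  5  5  5
dp[11][9] = 5. One LCS (by backtracking along matches): UPUEJ.

5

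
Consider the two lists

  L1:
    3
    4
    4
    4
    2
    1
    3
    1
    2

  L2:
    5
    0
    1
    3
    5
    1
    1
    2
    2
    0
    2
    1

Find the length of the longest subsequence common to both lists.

Taking 3 (L1 #1, L2 #4); then 1 (L1 #6, L2 #6); then 1 (L1 #8, L2 #7); then 2 (L1 #9, L2 #11) gives a common subsequence of length 4, and the DP table's final entry dp[9][12] is also 4, so no common subsequence is longer.

4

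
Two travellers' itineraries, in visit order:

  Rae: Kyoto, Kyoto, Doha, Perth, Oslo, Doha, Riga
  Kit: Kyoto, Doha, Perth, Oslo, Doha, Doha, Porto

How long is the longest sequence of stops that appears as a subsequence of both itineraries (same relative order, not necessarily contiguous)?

One common subsequence of length 5: Kyoto at Rae[2]=Kit[1]; then Doha at Rae[3]=Kit[2]; then Perth at Rae[4]=Kit[3]; then Oslo at Rae[5]=Kit[4]; then Doha at Rae[6]=Kit[6], and the DP table's final entry dp[7][7] is also 5, so no common subsequence is longer.

5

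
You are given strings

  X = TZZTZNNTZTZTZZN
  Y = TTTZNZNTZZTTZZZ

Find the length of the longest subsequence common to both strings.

11

Pick T [1,2], then T [4,3], then Z [5,4], then N [6,5], then N [7,7], then T [8,8], then Z [9,10], then T [10,12], then Z [11,13], then Z [13,14], then Z [14,15]; all 11 characters appear in both, in order. The LCS DP gives dp[15][15] = 11, so this is optimal.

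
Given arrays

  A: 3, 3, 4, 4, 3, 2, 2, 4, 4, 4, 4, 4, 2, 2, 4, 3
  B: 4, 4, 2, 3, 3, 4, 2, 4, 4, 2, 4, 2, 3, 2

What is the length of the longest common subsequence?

9

Pick 3 at A[1]=B[4], then 3 at A[2]=B[5], then 4 at A[4]=B[6], then 2 at A[7]=B[7], then 4 at A[8]=B[8], then 4 at A[9]=B[9], then 4 at A[12]=B[11], then 2 at A[13]=B[12], then 2 at A[14]=B[14]; all 9 values appear in both, in order. dp[16][14] = 9 confirms this is the maximum.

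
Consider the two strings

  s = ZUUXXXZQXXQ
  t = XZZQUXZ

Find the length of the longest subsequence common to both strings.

Let dp[i][j] be the LCS length of the first i characters of s and the first j characters of t. dp[i][j] = dp[i-1][j-1]+1 when the i-th and j-th characters match, else max(dp[i-1][j], dp[i][j-1]).
    ·  X  Z  Z  Q  U  X  Z
 ·  0  0  0  0  0  0  0  0
 Z  0  0  1  1  1  1  1  1
 U  0  0  1  1  1  2  2  2
 U  0  0  1  1  1  2  2  2
 X  0  1  1  1  1  2  3  3
 X  0  1  1  1  1  2  3  3
 X  0  1  1  1  1  2  3  3
 Z  0  1  2  2  2  2  3  4
 Q  0  1  2  2  3  3  3  4
 X  0  1  2  2  3  3  4  4
 X  0  1  2  2  3  3  4  4
 Q  0  1  2  2  3  3  4  4
dp[11][7] = 4. One LCS (by backtracking along matches): ZUXZ.

4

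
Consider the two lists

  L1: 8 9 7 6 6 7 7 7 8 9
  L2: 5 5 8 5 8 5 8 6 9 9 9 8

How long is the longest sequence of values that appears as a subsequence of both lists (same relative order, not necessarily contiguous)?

One common subsequence of length 3: 8 (L1 #1, L2 #7) → 9 (L1 #2, L2 #11) → 8 (L1 #9, L2 #12). dp[10][12] = 3 confirms this is the maximum.

3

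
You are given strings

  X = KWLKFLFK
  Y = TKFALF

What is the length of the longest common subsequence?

4

Let dp[i][j] be the LCS length of the first i characters of X and the first j characters of Y. dp[i][j] = dp[i-1][j-1]+1 when the i-th and j-th characters match, else max(dp[i-1][j], dp[i][j-1]).
    ·  T  K  F  A  L  F
 ·  0  0  0  0  0  0  0
 K  0  0  1  1  1  1  1
 W  0  0  1  1  1  1  1
 L  0  0  1  1  1  2  2
 K  0  0  1  1  1  2  2
 F  0  0  1  2  2  2  3
 L  0  0  1  2  2  3  3
 F  0  0  1  2  2  3  4
 K  0  0  1  2  2  3  4
dp[8][6] = 4. One LCS (by backtracking along matches): KFLF.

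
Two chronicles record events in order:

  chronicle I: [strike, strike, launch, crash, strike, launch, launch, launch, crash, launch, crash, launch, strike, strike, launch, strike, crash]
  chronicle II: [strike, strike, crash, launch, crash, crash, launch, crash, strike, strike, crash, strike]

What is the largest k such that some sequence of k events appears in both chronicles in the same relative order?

10

Match strike [1,1], then strike [2,2], then launch [3,4], then crash [4,5], then crash [9,6], then launch [10,7], then crash [11,8], then strike [13,9], then strike [14,10], then strike [16,12] — 10 events in the same relative order in both. dp[17][12] = 10 confirms this is the maximum.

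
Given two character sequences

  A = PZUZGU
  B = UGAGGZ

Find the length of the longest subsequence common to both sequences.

2

One common subsequence of length 2: U at A[3]=B[1], then Z at A[4]=B[6], and the DP table's final entry dp[6][6] is also 2, so no common subsequence is longer.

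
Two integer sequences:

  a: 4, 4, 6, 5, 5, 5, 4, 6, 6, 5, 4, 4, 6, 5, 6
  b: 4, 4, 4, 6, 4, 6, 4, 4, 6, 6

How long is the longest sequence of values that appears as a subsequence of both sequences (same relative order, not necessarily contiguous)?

9

Let dp[i][j] be the LCS length of the first i values of a and the first j values of b. dp[i][j] = dp[i-1][j-1]+1 when the i-th and j-th values match, else max(dp[i-1][j], dp[i][j-1]).
    ·  4  4  4  6  4  6  4  4  6  6
 ·  0  0  0  0  0  0  0  0  0  0  0
 4  0  1  1  1  1  1  1  1  1  1  1
 4  0  1  2  2  2  2  2  2  2  2  2
 6  0  1  2  2  3  3  3  3  3  3  3
 5  0  1  2  2  3  3  3  3  3  3  3
 5  0  1  2  2  3  3  3  3  3  3  3
 5  0  1  2  2  3  3  3  3  3  3  3
 4  0  1  2  3  3  4  4  4  4  4  4
 6  0  1  2  3  4  4  5  5  5  5  5
 6  0  1  2  3  4  4  5  5  5  6  6
 5  0  1  2  3  4  4  5  5  5  6  6
 4  0  1  2  3  4  5  5  6  6  6  6
 4  0  1  2  3  4  5  5  6  7  7  7
 6  0  1  2  3  4  5  6  6  7  8  8
 5  0  1  2  3  4  5  6  6  7  8  8
 6  0  1  2  3  4  5  6  6  7  8  9
dp[15][10] = 9. One LCS (by backtracking along matches): 4, 4, 6, 4, 6, 4, 4, 6, 6.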